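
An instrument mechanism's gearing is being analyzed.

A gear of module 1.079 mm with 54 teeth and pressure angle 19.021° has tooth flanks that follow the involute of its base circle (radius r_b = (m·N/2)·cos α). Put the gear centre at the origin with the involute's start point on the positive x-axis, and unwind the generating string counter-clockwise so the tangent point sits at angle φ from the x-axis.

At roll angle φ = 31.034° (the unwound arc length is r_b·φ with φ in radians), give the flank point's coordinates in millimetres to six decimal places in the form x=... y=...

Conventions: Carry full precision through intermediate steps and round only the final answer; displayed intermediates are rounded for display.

recognized (one wheel, involute flank): single-mesh tooth geometry, m = 1.079, N = 54
pitch radius r_p = m·N/2 = 1.079·54/2 = 29.133000
base radius r_b = r_p·cos α = 29.133000·cos 19.021° = 27.542314
roll angle φ = 31.034° = 0.54164548 rad
x = r_b·(cos φ + φ·sin φ) = 31.290962
y = r_b·(sin φ − φ·cos φ) = 1.416542

x=31.290962 y=1.416542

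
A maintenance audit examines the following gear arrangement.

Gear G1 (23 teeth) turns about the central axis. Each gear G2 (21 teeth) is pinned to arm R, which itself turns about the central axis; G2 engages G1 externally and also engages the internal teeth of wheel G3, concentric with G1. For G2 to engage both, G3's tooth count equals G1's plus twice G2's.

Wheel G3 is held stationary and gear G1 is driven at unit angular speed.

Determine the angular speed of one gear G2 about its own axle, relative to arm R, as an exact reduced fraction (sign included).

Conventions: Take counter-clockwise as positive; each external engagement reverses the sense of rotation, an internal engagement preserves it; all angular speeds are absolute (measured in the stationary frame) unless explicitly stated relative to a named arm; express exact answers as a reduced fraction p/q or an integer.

class = planetary set [G3 = 23+2·21 = 65; Willis about the carrier]
ring teeth: 23 + 2·21 = 65
23(ω_sun−ω_arm) = −65(ω_ring−ω_arm),  ω_ring = 0, ω_sun = 1
23(1−ω_arm) = −65(0−ω_arm)  ⇒  88·ω_arm = 23  ⇒  ω_arm = 23/88
sun–planet mesh: 23·(1−23/88) = −21·(ω_p−ω_arm)  ⇒  ω_p−ω_arm = -1495/1848
exact speed ratio = -1495/1848

-1495/1848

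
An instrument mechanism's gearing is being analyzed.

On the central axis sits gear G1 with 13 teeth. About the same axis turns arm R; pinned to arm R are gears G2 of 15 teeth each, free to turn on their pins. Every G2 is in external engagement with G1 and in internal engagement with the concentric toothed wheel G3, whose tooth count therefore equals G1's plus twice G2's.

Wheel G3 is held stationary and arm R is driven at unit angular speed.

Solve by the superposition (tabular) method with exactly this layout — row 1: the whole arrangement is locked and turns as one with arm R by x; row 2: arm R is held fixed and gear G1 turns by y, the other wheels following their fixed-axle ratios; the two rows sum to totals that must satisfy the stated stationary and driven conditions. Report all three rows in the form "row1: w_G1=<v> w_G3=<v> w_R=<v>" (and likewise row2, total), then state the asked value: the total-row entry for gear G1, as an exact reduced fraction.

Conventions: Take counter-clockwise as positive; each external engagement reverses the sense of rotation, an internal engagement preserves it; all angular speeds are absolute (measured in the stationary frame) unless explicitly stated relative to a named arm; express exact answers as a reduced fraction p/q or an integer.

planetary set (13T centre, 15T on arm, 43T internal) — Willis relation
row 1 (train locked, turned with arm): all members turn x
row 2: sun turns y, ring = −(13/43)·y, arm 0
boundary: total ω_ring = x − (13/43)·y = 0 and total ω_arm = x = 1  ⇒  y = 43/13, x = 1
row 2 ring = −(13/43)·43/13 = -1
totals (row 1 + row 2): sun 1 + 43/13 = 56/13, ring 1 + (-1) = 0, arm 1 + 0 = 1
asked cell (total, sun) = 56/13

row1: w_G1=1 w_G3=1 w_R=1
row2: w_G1=43/13 w_G3=-1 w_R=0
total: w_G1=56/13 w_G3=0 w_R=1
asked value: 56/13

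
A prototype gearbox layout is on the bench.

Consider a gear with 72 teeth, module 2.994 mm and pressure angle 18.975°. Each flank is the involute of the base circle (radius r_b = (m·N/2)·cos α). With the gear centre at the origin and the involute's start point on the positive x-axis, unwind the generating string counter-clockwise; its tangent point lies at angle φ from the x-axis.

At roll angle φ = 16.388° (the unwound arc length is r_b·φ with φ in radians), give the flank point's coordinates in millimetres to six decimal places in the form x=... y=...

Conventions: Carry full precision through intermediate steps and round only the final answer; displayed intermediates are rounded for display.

x=106.011519 y=0.788535

recognized (one wheel, involute flank): single-mesh tooth geometry, m = 2.994, N = 72
pitch radius r_p = m·N/2 = 2.994·72/2 = 107.784000
base radius r_b = r_p·cos α = 107.784000·cos 18.975° = 101.927076
roll angle φ = 16.388° = 0.28602456 rad
x = r_b·(cos φ + φ·sin φ) = 106.011519
y = r_b·(sin φ − φ·cos φ) = 0.788535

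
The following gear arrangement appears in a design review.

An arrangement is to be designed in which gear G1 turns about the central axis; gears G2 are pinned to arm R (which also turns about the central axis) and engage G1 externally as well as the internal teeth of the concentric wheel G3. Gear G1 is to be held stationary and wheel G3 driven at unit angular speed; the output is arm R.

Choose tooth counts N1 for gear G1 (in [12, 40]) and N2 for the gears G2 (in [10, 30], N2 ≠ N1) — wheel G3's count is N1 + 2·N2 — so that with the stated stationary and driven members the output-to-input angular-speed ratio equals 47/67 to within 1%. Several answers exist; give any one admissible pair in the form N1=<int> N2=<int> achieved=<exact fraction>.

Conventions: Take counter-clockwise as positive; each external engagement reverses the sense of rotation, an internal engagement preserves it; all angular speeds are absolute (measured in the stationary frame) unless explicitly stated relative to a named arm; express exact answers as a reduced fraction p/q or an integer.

N1=40 N2=27 achieved=47/67

planetary set to be sized for 47/67 (Willis relation)
Willis with ω_sun = 0: ω_arm/ω_ring = N3/(N1+N3); set equal to 47/67  ⇒  N3/N1 = (47/67)/(1 − 47/67) = 47/20
N3 = N1 + 2·N2  ⇒  N2/N1 = (N3/N1 − 1)/2 = (47/20 − 1)/2 = 27/40
smallest multiple with N1 ≥ 12 and N2 ≥ 10: k = 1  ⇒  N1 = 1·40 = 40, N2 = 1·27 = 27 (N1 ≤ 40, N2 ≤ 30, N2 ≠ N1 ✓), N3 = 40 + 2·27 = 94
check: N3/(N1+N3) with N1 = 40, N3 = 94 gives 47/67; |achieved − target| = 0 ≤ 47/6700 ✓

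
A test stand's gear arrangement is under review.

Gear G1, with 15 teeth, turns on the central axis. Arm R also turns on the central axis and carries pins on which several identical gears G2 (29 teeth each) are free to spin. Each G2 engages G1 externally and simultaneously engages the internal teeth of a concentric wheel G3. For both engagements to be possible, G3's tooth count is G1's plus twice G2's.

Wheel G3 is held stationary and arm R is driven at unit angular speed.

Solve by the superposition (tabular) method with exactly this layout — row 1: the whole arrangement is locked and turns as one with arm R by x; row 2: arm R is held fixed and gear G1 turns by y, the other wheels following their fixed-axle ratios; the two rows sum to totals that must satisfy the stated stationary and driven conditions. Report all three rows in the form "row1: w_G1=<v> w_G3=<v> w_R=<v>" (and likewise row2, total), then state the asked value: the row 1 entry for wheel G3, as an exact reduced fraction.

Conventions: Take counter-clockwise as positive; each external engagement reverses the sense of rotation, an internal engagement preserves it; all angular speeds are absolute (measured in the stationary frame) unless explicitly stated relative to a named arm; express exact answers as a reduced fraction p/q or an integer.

class = planetary set [G3 = 15+2·29 = 73; Willis about the carrier]
row 1 — lock + rotate with arm: ω_sun = ω_ring = ω_arm = x
superposition row 2 [arm held]: sun y, ring −(15/73)·y, arm 0
boundary: total ω_ring = x − (15/73)·y = 0 and total ω_arm = x = 1  ⇒  y = 73/15, x = 1
row 2 ring = −(15/73)·73/15 = -1
totals (row 1 + row 2): sun 1 + 73/15 = 88/15, ring 1 + (-1) = 0, arm 1 + 0 = 1
asked cell (row1, ring) = 1

row1: w_G1=1 w_G3=1 w_R=1
row2: w_G1=73/15 w_G3=-1 w_R=0
total: w_G1=88/15 w_G3=0 w_R=1
asked value: 1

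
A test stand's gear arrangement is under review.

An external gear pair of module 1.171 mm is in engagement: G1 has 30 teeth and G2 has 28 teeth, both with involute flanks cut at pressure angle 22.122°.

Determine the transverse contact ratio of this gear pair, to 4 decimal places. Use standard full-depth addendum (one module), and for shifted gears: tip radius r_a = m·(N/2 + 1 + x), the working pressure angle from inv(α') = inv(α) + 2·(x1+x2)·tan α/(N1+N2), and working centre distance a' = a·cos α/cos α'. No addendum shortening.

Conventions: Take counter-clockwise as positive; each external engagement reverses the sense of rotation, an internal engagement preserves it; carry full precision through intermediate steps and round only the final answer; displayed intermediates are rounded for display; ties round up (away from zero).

1.5623

recognized (one external pair, fixed centres): single-mesh tooth geometry, m = 1.171, N1 = 30, N2 = 28
base radii: r_b1 = 16.271937, r_b2 = 15.187141
tip radii: r_a1 = 18.736000, r_a2 = 17.565000
no profile shift: α' = α, a' = a
action lengths: √(r_a1²−r_b1²) = 9.287721, √(r_a2²−r_b2²) = 8.824963
base pitch p_b = π·m·cos α = 3.407986
CR = (9.287721 + 8.824963 − 33.959000·sin 22.12200°)/3.407986 = 1.562331
contact ratio ≈ 1.5623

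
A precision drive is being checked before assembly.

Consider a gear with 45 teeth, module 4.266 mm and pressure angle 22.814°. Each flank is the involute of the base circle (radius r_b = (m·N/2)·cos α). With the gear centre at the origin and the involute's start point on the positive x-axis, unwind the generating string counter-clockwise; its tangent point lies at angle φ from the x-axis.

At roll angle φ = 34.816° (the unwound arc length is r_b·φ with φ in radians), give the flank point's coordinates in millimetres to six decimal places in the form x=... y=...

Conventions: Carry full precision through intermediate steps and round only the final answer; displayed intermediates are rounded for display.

single-mesh involute tooth geometry (45T wheel at module 4.266)
pitch radius r_p = m·N/2 = 4.266·45/2 = 95.985000
base radius r_b = r_p·cos α = 95.985000·cos 22.814° = 88.475943
roll angle φ = 34.816° = 0.60765383 rad
x = r_b·(cos φ + φ·sin φ) = 103.333303
y = r_b·(sin φ − φ·cos φ) = 6.376041

x=103.333303 y=6.376041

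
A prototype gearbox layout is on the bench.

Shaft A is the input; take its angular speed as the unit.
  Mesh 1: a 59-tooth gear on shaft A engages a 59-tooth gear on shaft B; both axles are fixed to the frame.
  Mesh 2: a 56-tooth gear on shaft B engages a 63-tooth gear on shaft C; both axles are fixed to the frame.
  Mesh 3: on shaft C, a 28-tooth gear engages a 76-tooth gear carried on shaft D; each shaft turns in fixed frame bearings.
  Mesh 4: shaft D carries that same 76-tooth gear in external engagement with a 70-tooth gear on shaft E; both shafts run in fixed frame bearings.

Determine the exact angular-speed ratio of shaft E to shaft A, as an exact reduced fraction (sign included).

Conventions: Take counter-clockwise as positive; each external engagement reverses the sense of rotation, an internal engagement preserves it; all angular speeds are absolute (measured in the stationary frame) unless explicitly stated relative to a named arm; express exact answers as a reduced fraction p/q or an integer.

class = fixed-axis compound train [4 meshes; 4 ratios multiply, 4 sense flips]
mesh 1 [59T→59T]: running ratio 1, sense −
mesh 2 [56T→63T]: running ratio 8/9, sense +
mesh 3 [28T→76T]: running ratio 56/171, sense −
mesh 4 [76T→70T]: running ratio 16/45, sense +
ω_out/ω_in = 16/45

16/45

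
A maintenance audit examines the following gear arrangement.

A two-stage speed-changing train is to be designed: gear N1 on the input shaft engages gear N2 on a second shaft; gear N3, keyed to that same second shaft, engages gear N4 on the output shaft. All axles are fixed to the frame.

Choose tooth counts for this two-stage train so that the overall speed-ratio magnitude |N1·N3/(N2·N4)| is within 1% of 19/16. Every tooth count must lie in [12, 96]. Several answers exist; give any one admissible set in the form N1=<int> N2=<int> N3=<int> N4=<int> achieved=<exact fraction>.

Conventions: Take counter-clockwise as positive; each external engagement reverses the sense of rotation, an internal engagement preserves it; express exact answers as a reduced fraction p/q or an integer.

N1=12 N2=16 N3=19 N4=12 achieved=19/16

design class (target 19/16): fixed-axis compound train
target = 19/16 in lowest terms: an exact hit needs N1·N3 = k·19 and N2·N4 = k·16 for one integer k, every count in [12, 96]; additionally prefer no 1:1 stage (N1 ≠ N2, N3 ≠ N4)
k = 1…11: no 1:1-free in-range split of k·19 and k·16 into factor pairs; take k = 12
k = 12: N1·N3 = 228 = 12·19, N2·N4 = 192 = 16·12
achieved = 12·19/(16·12) = 19/16; |achieved − target| = 0 ≤ 19/1600 ✓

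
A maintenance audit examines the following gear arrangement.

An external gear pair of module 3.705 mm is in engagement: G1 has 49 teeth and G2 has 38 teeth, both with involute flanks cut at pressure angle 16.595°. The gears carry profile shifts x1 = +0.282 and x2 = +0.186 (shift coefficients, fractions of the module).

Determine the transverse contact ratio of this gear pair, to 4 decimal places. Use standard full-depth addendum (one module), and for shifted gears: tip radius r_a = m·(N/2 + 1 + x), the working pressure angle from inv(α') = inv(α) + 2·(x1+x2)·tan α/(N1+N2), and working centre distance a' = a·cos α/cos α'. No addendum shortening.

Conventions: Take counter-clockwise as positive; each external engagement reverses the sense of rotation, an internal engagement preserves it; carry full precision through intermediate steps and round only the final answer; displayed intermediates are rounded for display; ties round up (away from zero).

1.8154

recognized (one external pair, fixed centres): single-mesh tooth geometry, m = 3.705, N1 = 49, N2 = 38
base radii: r_b1 = 86.991599, r_b2 = 67.462872
tip radii: r_a1 = 95.522310, r_a2 = 74.789130
inv(α') = inv(16.595°) + 2·(+0.282+0.186)·tan α/(49+38) = 0.01158680  ⇒  α' = 18.43702°
a' = a·cos α / cos α' = 161.1675·cos 16.595°/cos 18.43702° = 162.811272
action lengths: √(r_a1²−r_b1²) = 39.458503, √(r_a2²−r_b2²) = 32.282732
base pitch p_b = π·m·cos α = 11.154782
CR = (39.458503 + 32.282732 − 162.811272·sin 18.43702°)/11.154782 = 1.815383
contact ratio ≈ 1.8154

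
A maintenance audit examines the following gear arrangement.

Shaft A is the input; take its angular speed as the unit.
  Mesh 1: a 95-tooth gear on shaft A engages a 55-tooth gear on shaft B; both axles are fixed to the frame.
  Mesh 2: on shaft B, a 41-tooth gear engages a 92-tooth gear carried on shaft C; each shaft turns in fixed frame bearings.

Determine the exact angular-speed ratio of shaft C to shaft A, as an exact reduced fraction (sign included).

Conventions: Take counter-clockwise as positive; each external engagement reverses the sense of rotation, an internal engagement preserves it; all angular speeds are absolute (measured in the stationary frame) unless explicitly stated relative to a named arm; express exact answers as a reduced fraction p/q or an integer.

779/1012

class = fixed-axis compound train [2 meshes; 2 ratios multiply, 2 sense flips]
mesh 1 [95T→55T]: running ratio 19/11, sense −
mesh 2 [41T→92T]: running ratio 779/1012, sense +
ω_out/ω_in = 779/1012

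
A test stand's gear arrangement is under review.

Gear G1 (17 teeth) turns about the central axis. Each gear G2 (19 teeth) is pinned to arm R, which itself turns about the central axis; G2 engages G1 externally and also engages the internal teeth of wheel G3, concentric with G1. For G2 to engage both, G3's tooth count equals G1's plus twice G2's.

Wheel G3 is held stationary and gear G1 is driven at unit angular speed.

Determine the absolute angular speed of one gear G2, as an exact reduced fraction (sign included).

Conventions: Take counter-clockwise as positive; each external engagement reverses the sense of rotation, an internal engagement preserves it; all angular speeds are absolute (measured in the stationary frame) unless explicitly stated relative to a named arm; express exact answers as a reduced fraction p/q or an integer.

-17/38

topology: planetary set — G1 17T / G2 19T / G3 55T, arm = carrier (Willis)
ring teeth: 17 + 2·19 = 55
17(ω_sun−ω_arm) = −55(ω_ring−ω_arm),  ω_ring = 0, ω_sun = 1
17(1−ω_arm) = −55(0−ω_arm)  ⇒  72·ω_arm = 17  ⇒  ω_arm = 17/72
sun–planet mesh: 17·(1−17/72) = −19·(ω_p−ω_arm)  ⇒  ω_p−ω_arm = -935/1368
ω_p = 17/72 − 935/1368 = -17/38
exact speed ratio = -17/38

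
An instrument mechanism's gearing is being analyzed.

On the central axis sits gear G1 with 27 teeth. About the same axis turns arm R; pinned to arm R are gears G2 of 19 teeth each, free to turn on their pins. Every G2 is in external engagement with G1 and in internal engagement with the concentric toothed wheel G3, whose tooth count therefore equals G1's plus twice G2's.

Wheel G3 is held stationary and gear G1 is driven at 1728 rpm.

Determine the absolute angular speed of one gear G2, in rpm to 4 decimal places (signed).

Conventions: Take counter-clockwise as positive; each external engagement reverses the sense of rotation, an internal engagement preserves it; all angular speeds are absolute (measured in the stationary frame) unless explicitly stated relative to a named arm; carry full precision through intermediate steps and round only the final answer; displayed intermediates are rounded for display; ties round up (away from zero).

-1227.7895 rpm

planetary set (27T centre, 19T on arm, 65T internal) — Willis relation
normalise by the input: solve with ω_sun = 1, then scale by 1728 rpm
ring teeth: 27 + 2·19 = 65
27(ω_sun−ω_arm) = −65(ω_ring−ω_arm),  ω_ring = 0, ω_sun = 1
27(1−ω_arm) = −65(0−ω_arm)  ⇒  92·ω_arm = 27  ⇒  ω_arm = 27/92
sun–planet mesh: 27·(1−27/92) = −19·(ω_p−ω_arm)  ⇒  ω_p−ω_arm = -1755/1748
ω_p = 27/92 − 1755/1748 = -27/38
scale: ω_p = -27/38 × 1728 rpm = -1227.7895 rpm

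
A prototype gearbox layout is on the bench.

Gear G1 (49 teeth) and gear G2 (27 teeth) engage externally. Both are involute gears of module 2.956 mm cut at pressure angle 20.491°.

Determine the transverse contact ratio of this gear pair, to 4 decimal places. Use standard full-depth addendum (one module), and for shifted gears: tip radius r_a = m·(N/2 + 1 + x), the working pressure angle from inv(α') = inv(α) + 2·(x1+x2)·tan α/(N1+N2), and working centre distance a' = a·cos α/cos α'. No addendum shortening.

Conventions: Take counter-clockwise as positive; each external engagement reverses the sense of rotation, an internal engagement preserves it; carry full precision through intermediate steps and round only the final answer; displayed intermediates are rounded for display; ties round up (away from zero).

class = single-mesh tooth geometry [involute pair 49T × 27T, m = 2.956]
base radii: r_b1 = 67.839656, r_b2 = 37.381035
tip radii: r_a1 = 75.378000, r_a2 = 42.862000
no profile shift: α' = α, a' = a
action lengths: √(r_a1²−r_b1²) = 32.857631, √(r_a2²−r_b2²) = 20.971630
base pitch p_b = π·m·cos α = 8.698962
CR = (32.857631 + 20.971630 − 112.328000·sin 20.49100°)/8.698962 = 1.667750
contact ratio ≈ 1.6677

1.6677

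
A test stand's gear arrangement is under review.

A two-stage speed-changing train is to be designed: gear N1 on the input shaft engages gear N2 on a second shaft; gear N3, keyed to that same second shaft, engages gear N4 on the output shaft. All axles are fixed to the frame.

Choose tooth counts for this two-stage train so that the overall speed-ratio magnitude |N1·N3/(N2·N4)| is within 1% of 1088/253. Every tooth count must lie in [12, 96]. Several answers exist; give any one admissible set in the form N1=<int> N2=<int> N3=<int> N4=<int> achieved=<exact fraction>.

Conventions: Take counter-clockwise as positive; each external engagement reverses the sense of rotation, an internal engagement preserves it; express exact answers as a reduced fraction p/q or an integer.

topology: fixed-axis compound train — 2 stages, target 1088/253
target = 1088/253 in lowest terms: an exact hit needs N1·N3 = k·1088 and N2·N4 = k·253 for one integer k, every count in [12, 96]; additionally prefer no 1:1 stage (N1 ≠ N2, N3 ≠ N4)
k = 1: no 1:1-free in-range split of k·1088 and k·253 into factor pairs; take k = 2
k = 2: N1·N3 = 2176 = 32·68, N2·N4 = 506 = 22·23
achieved = 32·68/(22·23) = 1088/253; |achieved − target| = 0 ≤ 272/6325 ✓

N1=32 N2=22 N3=68 N4=23 achieved=1088/253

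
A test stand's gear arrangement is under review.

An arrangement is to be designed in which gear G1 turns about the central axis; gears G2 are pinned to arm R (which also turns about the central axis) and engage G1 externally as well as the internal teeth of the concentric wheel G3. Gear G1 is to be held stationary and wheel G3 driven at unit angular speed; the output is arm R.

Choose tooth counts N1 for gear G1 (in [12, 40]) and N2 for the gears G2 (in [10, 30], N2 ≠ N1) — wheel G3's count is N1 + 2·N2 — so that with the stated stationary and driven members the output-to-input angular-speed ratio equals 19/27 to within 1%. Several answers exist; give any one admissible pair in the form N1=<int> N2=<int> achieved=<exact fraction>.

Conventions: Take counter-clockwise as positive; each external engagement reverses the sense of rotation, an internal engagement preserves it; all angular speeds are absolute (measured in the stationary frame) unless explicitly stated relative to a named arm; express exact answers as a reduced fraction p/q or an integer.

design class (target 19/27): planetary set
Willis with ω_sun = 0: ω_arm/ω_ring = N3/(N1+N3); set equal to 19/27  ⇒  N3/N1 = (19/27)/(1 − 19/27) = 19/8
N3 = N1 + 2·N2  ⇒  N2/N1 = (N3/N1 − 1)/2 = (19/8 − 1)/2 = 11/16
smallest multiple with N1 ≥ 12 and N2 ≥ 10: k = 1  ⇒  N1 = 1·16 = 16, N2 = 1·11 = 11 (N1 ≤ 40, N2 ≤ 30, N2 ≠ N1 ✓), N3 = 16 + 2·11 = 38
check: N3/(N1+N3) with N1 = 16, N3 = 38 gives 19/27; |achieved − target| = 0 ≤ 19/2700 ✓

N1=16 N2=11 achieved=19/27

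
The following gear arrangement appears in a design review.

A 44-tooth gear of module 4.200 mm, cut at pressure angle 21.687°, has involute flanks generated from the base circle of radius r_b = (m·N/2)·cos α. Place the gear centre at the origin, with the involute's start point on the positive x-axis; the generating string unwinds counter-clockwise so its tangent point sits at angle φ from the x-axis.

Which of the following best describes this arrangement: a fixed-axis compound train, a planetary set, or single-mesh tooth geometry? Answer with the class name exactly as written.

single-mesh involute tooth geometry (44T wheel at module 4.200)
classification: single-mesh tooth geometry

single-mesh tooth geometry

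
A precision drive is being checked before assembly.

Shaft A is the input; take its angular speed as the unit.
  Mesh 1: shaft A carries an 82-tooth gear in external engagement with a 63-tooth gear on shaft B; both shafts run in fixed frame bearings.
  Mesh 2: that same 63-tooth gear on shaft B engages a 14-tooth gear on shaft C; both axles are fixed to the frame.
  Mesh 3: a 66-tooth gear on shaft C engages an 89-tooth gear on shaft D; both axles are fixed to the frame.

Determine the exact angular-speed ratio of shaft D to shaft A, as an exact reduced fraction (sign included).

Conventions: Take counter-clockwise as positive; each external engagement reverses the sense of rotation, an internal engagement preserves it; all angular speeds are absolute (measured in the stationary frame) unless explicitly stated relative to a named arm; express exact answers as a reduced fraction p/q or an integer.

class = fixed-axis compound train [3 meshes; 3 ratios multiply, 3 sense flips]
mesh 1 [82T→63T]: running ratio 82/63, sense −
mesh 2 [63T→14T]: running ratio 41/7, sense +
mesh 3 [66T→89T]: running ratio 2706/623, sense −
ω_out/ω_in = -2706/623

-2706/623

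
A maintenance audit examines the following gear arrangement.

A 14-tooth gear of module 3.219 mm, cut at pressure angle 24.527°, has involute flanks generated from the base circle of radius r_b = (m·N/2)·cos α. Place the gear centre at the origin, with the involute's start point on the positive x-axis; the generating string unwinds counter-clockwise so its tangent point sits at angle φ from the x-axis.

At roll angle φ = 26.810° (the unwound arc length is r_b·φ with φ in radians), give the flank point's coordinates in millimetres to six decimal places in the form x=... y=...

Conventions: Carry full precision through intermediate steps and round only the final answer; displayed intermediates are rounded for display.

x=22.622621 y=0.684875

class = single-mesh tooth geometry [base-circle involute, m = 3.219, 14T]
pitch radius r_p = m·N/2 = 3.219·14/2 = 22.533000
base radius r_b = r_p·cos α = 22.533000·cos 24.527° = 20.499752
roll angle φ = 26.810° = 0.46792277 rad
x = r_b·(cos φ + φ·sin φ) = 22.622621
y = r_b·(sin φ − φ·cos φ) = 0.684875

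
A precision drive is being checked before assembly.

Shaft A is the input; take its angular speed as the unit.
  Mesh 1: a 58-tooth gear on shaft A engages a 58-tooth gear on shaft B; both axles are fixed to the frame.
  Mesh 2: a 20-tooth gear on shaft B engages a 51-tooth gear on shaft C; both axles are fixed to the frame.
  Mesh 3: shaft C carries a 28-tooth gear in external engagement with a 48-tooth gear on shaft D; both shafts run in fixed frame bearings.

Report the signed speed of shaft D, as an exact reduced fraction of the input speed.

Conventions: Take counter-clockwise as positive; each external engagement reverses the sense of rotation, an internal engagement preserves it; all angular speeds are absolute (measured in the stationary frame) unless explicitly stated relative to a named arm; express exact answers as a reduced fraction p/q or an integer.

3-mesh fixed-axis compound train (all bearings frame-fixed)
mesh 1 [58T→58T]: |ω|/ω_in = 1×58/58 = 1, sense flips to −
mesh 2 [20T→51T]: |ω|/ω_in = 1×20/51 = 20/51, sense flips to +
mesh 3 [28T→48T]: |ω|/ω_in = (20/51)×28/48 = 35/153, sense flips to −
signed output speed (× input speed) = -35/153

-35/153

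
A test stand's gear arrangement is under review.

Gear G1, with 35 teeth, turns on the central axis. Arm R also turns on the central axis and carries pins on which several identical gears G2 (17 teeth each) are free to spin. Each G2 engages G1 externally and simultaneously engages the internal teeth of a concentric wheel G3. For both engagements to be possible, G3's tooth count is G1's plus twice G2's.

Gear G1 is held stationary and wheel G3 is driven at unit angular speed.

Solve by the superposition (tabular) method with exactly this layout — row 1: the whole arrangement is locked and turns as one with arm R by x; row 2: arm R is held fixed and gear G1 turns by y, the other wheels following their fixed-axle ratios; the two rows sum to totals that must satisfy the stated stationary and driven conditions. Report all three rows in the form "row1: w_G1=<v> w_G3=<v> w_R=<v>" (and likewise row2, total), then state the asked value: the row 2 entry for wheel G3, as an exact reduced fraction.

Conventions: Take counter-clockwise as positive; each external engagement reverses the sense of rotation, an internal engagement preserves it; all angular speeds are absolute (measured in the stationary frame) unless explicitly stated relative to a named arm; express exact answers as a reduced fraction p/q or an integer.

row1: w_G1=69/104 w_G3=69/104 w_R=69/104
row2: w_G1=-69/104 w_G3=35/104 w_R=0
total: w_G1=0 w_G3=1 w_R=69/104
asked value: 35/104

class = planetary set [G3 = 35+2·17 = 69; Willis about the carrier]
row 1: whole set turns with the arm by x
row 2: sun turns y, ring = −(35/69)·y, arm 0
boundary: total ω_sun = x + y = 0 and total ω_ring = x − (35/69)·y = 1  ⇒  y = -69/104, x = 69/104
row 2 ring = −(35/69)·(-69/104) = 35/104
totals (row 1 + row 2): sun 69/104 + (-69/104) = 0, ring 69/104 + 35/104 = 1, arm 69/104 + 0 = 69/104
asked cell (row2, ring) = 35/104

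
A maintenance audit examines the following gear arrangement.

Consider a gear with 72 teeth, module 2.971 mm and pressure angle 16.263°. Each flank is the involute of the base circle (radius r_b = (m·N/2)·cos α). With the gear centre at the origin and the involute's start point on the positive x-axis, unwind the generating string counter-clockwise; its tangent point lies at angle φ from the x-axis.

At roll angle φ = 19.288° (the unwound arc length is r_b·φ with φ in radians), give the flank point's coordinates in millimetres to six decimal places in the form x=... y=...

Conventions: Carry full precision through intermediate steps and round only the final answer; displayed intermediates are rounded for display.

x=108.330444 y=1.290961

recognized (one wheel, involute flank): single-mesh tooth geometry, m = 2.971, N = 72
pitch radius r_p = m·N/2 = 2.971·72/2 = 106.956000
base radius r_b = r_p·cos α = 106.956000·cos 16.263° = 102.676299
roll angle φ = 19.288° = 0.33663911 rad
x = r_b·(cos φ + φ·sin φ) = 108.330444
y = r_b·(sin φ − φ·cos φ) = 1.290961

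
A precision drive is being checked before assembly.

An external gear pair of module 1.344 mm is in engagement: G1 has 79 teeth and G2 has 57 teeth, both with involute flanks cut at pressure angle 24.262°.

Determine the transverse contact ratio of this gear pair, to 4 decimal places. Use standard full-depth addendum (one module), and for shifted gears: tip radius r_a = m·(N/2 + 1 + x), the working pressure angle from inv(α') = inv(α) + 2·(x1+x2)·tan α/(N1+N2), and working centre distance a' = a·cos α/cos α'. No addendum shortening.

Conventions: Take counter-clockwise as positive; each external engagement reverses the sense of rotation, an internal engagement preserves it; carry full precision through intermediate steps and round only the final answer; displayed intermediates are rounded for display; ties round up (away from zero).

1.5921

topology: single-mesh involute geometry — m = 1.344, 79T/57T pair
base radii: r_b1 = 48.399056, r_b2 = 34.920838
tip radii: r_a1 = 54.432000, r_a2 = 39.648000
no profile shift: α' = α, a' = a
action lengths: √(r_a1²−r_b1²) = 24.907309, √(r_a2²−r_b2²) = 18.774957
base pitch p_b = π·m·cos α = 3.849370
CR = (24.907309 + 18.774957 − 91.392000·sin 24.26200°)/3.849370 = 1.592052
contact ratio ≈ 1.5921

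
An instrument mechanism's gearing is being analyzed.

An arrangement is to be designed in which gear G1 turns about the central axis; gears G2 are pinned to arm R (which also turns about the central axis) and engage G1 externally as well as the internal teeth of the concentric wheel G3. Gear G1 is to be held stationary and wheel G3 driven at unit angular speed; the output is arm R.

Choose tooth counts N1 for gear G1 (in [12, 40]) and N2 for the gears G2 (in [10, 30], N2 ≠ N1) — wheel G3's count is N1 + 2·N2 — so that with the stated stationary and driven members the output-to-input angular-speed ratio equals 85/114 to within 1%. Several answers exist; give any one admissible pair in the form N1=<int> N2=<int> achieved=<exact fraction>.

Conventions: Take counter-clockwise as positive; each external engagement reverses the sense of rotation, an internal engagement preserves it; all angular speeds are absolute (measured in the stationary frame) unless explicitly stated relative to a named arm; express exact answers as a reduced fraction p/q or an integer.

N1=29 N2=28 achieved=85/114

topology: planetary set — design target 85/114, arm = carrier (Willis)
Willis with ω_sun = 0: ω_arm/ω_ring = N3/(N1+N3); set equal to 85/114  ⇒  N3/N1 = (85/114)/(1 − 85/114) = 85/29
N3 = N1 + 2·N2  ⇒  N2/N1 = (N3/N1 − 1)/2 = (85/29 − 1)/2 = 28/29
smallest multiple with N1 ≥ 12 and N2 ≥ 10: k = 1  ⇒  N1 = 1·29 = 29, N2 = 1·28 = 28 (N1 ≤ 40, N2 ≤ 30, N2 ≠ N1 ✓), N3 = 29 + 2·28 = 85
check: N3/(N1+N3) with N1 = 29, N3 = 85 gives 85/114; |achieved − target| = 0 ≤ 17/2280 ✓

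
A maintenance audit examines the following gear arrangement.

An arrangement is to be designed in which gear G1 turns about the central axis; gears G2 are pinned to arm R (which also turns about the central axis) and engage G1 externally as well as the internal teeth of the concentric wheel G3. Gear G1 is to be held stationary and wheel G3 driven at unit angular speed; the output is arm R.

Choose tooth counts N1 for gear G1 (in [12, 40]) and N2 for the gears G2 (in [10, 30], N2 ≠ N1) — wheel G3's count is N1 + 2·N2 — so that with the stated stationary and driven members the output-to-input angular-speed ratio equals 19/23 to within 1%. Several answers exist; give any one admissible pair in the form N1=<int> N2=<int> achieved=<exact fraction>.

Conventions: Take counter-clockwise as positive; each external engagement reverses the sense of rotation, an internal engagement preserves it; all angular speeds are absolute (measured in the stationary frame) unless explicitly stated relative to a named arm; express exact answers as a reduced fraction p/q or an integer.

N1=16 N2=30 achieved=19/23

design class (target 19/23): planetary set
Willis with ω_sun = 0: ω_arm/ω_ring = N3/(N1+N3); set equal to 19/23  ⇒  N3/N1 = (19/23)/(1 − 19/23) = 19/4
N3 = N1 + 2·N2  ⇒  N2/N1 = (N3/N1 − 1)/2 = (19/4 − 1)/2 = 15/8
smallest multiple with N1 ≥ 12 and N2 ≥ 10: k = 2  ⇒  N1 = 2·8 = 16, N2 = 2·15 = 30 (N1 ≤ 40, N2 ≤ 30, N2 ≠ N1 ✓), N3 = 16 + 2·30 = 76
check: N3/(N1+N3) with N1 = 16, N3 = 76 gives 19/23; |achieved − target| = 0 ≤ 19/2300 ✓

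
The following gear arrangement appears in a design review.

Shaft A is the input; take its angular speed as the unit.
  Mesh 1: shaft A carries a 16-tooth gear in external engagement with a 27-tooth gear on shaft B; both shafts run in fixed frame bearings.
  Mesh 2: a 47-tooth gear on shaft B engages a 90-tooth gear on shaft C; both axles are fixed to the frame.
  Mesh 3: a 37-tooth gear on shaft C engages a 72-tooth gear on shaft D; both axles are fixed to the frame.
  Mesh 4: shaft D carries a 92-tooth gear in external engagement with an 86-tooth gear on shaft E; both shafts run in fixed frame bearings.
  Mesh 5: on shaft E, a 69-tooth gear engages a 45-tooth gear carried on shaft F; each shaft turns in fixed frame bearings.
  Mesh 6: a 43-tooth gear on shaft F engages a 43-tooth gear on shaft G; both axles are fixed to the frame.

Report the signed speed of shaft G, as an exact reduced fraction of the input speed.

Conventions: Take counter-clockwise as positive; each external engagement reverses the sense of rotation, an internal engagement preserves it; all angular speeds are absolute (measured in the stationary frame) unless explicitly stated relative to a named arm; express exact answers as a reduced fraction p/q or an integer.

6-mesh fixed-axis compound train (all bearings frame-fixed)
mesh 1 [16T→27T]: |ω|/ω_in = 1×16/27 = 16/27, sense flips to −
mesh 2 [47T→90T]: |ω|/ω_in = (16/27)×47/90 = 376/1215, sense flips to +
mesh 3 [37T→72T]: |ω|/ω_in = (376/1215)×37/72 = 1739/10935, sense flips to −
mesh 4 [92T→86T]: |ω|/ω_in = (1739/10935)×92/86 = 79994/470205, sense flips to +
mesh 5 [69T→45T]: |ω|/ω_in = (79994/470205)×69/45 = 1839862/7053075, sense flips to −
mesh 6 [43T→43T]: |ω|/ω_in = (1839862/7053075)×43/43 = 1839862/7053075, sense flips to +
signed output speed (× input speed) = 1839862/7053075

1839862/7053075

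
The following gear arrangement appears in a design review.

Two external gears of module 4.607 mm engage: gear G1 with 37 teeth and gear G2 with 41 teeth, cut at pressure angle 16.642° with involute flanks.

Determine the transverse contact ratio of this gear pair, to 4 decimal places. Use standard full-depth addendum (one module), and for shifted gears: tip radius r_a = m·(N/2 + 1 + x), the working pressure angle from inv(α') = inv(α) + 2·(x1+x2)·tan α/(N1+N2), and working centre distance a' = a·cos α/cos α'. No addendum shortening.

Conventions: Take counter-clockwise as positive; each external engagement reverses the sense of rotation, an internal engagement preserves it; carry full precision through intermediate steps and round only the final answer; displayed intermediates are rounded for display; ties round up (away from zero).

1.8950

single-mesh involute tooth geometry (37T engaging 41T at module 4.607)
base radii: r_b1 = 81.659483, r_b2 = 90.487535
tip radii: r_a1 = 89.836500, r_a2 = 99.050500
no profile shift: α' = α, a' = a
action lengths: √(r_a1²−r_b1²) = 37.447637, √(r_a2²−r_b2²) = 40.286567
base pitch p_b = π·m·cos α = 13.867072
CR = (37.447637 + 40.286567 − 179.673000·sin 16.64200°)/13.867072 = 1.894958
contact ratio ≈ 1.8950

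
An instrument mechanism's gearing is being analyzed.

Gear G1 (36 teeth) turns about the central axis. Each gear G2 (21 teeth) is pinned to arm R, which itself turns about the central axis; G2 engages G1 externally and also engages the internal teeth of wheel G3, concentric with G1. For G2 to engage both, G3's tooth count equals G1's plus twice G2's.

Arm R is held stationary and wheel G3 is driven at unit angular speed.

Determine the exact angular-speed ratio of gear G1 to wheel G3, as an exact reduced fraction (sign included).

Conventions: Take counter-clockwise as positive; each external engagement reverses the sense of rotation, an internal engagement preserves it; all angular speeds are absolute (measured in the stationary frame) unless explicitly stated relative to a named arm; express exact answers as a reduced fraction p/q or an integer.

topology: planetary set — G1 36T / G2 21T / G3 78T, arm = carrier (Willis)
ring teeth: 36 + 2·21 = 78
36(ω_sun−ω_arm) = −78(ω_ring−ω_arm),  ω_arm = 0, ω_ring = 1
ω_sun = 0 − (78/36)(1−0) = -13/6
ω_out/ω_in = -13/6

-13/6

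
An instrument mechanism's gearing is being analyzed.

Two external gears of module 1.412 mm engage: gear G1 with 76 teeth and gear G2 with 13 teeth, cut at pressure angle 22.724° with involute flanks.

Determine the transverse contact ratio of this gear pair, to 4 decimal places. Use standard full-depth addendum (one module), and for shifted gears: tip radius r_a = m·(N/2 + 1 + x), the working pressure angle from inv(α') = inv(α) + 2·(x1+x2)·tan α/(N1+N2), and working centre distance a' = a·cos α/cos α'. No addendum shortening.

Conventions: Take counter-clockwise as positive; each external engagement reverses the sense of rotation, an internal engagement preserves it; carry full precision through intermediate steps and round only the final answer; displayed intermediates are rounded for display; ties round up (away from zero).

1.5246

topology: single-mesh involute geometry — m = 1.412, 76T/13T pair
base radii: r_b1 = 49.491026, r_b2 = 8.465570
tip radii: r_a1 = 55.068000, r_a2 = 10.590000
no profile shift: α' = α, a' = a
action lengths: √(r_a1²−r_b1²) = 24.147939, √(r_a2²−r_b2²) = 6.362564
base pitch p_b = π·m·cos α = 4.091596
CR = (24.147939 + 6.362564 − 62.834000·sin 22.72400°)/4.091596 = 1.524638
contact ratio ≈ 1.5246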